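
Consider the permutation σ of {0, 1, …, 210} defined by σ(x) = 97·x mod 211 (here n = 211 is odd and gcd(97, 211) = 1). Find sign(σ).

-1

Orbit of 68 under x↦97x: [68, 55, 60, 123, 115, 183, 27]… (length divides ord_211(97)).
The orbit structure of x ↦ 97x mod 211: 4 orbits of sizes [70, 70, 70, 1].
Σ(ℓ_i−1) = 211−4 = 207; sign = (−1)^207 = -1.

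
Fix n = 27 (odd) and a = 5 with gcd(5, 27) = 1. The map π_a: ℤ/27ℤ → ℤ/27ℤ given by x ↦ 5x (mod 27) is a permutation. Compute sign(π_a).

-1

Trace 26: π^k(26) = [26, 22, 2, 10, 23, 7, 8] for k=0..6.
Decompose π into cycles: lengths [18, 6, 2, 1] (4 cycles, including the fixed point 0).
n − c = 27 − 4 = 23; sign = (−1)^23 = -1.
Zolotarev: (5|27) = -1, matching the cycle-count sign.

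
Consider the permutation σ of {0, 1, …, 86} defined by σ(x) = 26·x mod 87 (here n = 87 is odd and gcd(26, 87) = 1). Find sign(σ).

+1

Trace 11: π^k(11) = [11, 25, 41, 22, 50, 82, 44] for k=0..6.
The orbit structure of x ↦ 26x mod 87: 5 orbits of sizes [28, 28, 28, 2, 1].
Σ(ℓ_i−1) = 87−5 = 82; sign = (−1)^82 = +1.
Zolotarev: (26|87) = +1, matching the cycle-count sign.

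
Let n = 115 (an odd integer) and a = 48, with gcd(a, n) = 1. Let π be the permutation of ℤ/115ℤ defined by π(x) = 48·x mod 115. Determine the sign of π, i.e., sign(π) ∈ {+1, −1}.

Orbit of 41 under x↦48x: [41, 13, 49, 52, 81, 93, 94]… (length divides ord_115(48)).
Cycle type of π: 44×2 + 11×2 + 4 + 1; total 6 cycles.
Σ(ℓ_i−1) = 115−6 = 109; sign = (−1)^109 = -1.

-1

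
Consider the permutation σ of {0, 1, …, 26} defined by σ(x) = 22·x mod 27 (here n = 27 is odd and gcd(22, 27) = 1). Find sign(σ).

+1

Orbit of 19 under x↦22x: [19, 13, 16, 1, 22, 25, 10]… (length divides ord_27(22)).
7 cycles of lengths [9, 9, 3, 3, 1, 1, 1].
sign(π) = (−1)^{n − #cycles} = (−1)^{27−7} = (−1)^20 = +1.
Check: (22/27) = +1 by Zolotarev.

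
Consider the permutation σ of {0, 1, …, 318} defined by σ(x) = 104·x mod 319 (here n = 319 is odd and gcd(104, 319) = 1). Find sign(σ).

Start at x=115: 115 → 157 → 59 → 75 → 144 → 302 → 146 → … (one orbit).
π_104 has 24 disjoint cycles with lengths [20, 20, 20, 20, 20, 20, 20, 20, 20, 20, 20, 20, 20, 20, 5, 5, 4, 4, 4, 4, 4, 4, 4, 1] on {0,…,318}.
With 24 cycles on 319 points, sign = (−1)^{319−24} = -1.
Check: (104/319) = -1 by Zolotarev.

-1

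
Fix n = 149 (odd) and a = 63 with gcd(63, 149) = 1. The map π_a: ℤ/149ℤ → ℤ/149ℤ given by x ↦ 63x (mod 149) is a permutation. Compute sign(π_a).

+1

Start at x=104: 104 → 145 → 46 → 67 → 49 → 107 → 36 → … (one orbit).
The orbit structure of x ↦ 63x mod 149: 5 orbits of sizes [37, 37, 37, 37, 1].
n − c = 149 − 5 = 144; sign = (−1)^144 = +1.
Zolotarev: (63|149) = +1, matching the cycle-count sign.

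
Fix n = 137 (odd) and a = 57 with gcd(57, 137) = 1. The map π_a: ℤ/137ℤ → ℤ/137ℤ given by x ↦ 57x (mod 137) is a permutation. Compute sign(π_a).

-1

Orbit of 69 under x↦57x: [69, 97, 49, 53, 7, 125, 1]… (length divides ord_137(57)).
Cycle type of π: 136 + 1; total 2 cycles.
With 2 cycles on 137 points, sign = (−1)^{137−2} = -1.
Check: (57/137) = -1 by Zolotarev.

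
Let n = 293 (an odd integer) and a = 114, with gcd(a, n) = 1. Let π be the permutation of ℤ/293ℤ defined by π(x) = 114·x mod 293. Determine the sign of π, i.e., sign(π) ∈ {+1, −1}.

Orbit of 114 under x↦114x: [114, 104, 136, 268, 80, 37, 116]… (length divides ord_293(114)).
Decompose π into cycles: lengths [292, 1] (2 cycles, including the fixed point 0).
n − c = 293 − 2 = 291; sign = (−1)^291 = -1.
(114|293)_J = -1 (Zolotarev's lemma cross-check).

-1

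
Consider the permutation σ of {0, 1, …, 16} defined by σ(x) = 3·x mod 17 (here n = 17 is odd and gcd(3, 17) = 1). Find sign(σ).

-1

Start at x=12: 12 → 2 → 6 → 1 → 3 → 9 → 10 → … (one orbit).
Decompose π into cycles: lengths [16, 1] (2 cycles, including the fixed point 0).
With 2 cycles on 17 points, sign = (−1)^{17−2} = -1.
Zolotarev: (3|17) = -1, matching the cycle-count sign.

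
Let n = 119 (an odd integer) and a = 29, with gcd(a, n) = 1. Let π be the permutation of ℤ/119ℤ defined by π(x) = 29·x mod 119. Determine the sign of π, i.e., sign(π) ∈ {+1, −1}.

-1

Trace 29: π^k(29) = [29, 8, 113, 64, 71, 36, 92] for k=0..6.
π_29 has 14 disjoint cycles with lengths [16, 16, 16, 16, 16, 16, 16, 1, 1, 1, 1, 1, 1, 1] on {0,…,118}.
With 14 cycles on 119 points, sign = (−1)^{119−14} = -1.
(29|119)_J = -1 (Zolotarev's lemma cross-check).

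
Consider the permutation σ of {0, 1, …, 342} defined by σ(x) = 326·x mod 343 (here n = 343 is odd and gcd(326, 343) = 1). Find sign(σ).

+1

Start at x=74: 74 → 114 → 120 → 18 → 37 → 57 → 60 → … (one orbit).
π_326 has 7 disjoint cycles with lengths [147, 147, 21, 21, 3, 3, 1] on {0,…,342}.
With 7 cycles on 343 points, sign = (−1)^{343−7} = +1.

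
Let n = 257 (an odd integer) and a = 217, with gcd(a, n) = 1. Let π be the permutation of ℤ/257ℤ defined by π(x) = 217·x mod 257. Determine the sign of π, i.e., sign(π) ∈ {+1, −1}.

Orbit of 212 under x↦217x: [212, 1, 217, 58, 250, 23, 108]… (length divides ord_257(217)).
Cycle type of π: 256 + 1; total 2 cycles.
sign(π) = (−1)^{n − #cycles} = (−1)^{257−2} = (−1)^255 = -1.
Via Zolotarev, sign(π_{217}) = (217|257) = -1.

-1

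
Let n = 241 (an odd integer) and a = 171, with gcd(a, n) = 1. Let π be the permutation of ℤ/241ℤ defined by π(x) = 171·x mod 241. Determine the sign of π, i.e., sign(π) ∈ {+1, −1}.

-1

Start at x=218: 218 → 164 → 88 → 106 → 51 → 45 → 224 → … (one orbit).
2 cycles of lengths [240, 1].
sign(π) = (−1)^{n − #cycles} = (−1)^{241−2} = (−1)^239 = -1.
Check: (171/241) = -1 by Zolotarev.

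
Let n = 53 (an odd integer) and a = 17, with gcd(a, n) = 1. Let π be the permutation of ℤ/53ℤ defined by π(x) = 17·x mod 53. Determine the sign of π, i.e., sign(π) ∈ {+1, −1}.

+1

Trace 17: π^k(17) = [17, 24, 37, 46, 40, 44, 6] for k=0..6.
Cycle type of π: 26×2 + 1; total 3 cycles.
53 − 3 = 50 transpositions; sign(π) = (−1)^50 = +1.
Check: (17/53) = +1 by Zolotarev.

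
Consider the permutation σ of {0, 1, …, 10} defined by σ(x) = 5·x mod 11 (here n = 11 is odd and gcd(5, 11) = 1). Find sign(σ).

+1

Trace 3: π^k(3) = [3, 4, 9, 1, 5] for k=0..4.
3 cycles of lengths [5, 5, 1].
Σ(ℓ_i−1) = 11−3 = 8; sign = (−1)^8 = +1.
Zolotarev: (5|11) = +1, matching the cycle-count sign.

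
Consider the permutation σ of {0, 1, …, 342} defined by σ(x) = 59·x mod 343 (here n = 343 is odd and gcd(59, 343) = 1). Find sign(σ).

Trace 64: π^k(64) = [64, 3, 177, 153, 109, 257, 71] for k=0..6.
Cycle type of π: 294 + 42 + 6 + 1; total 4 cycles.
sign(π) = (−1)^{n − #cycles} = (−1)^{343−4} = (−1)^339 = -1.

-1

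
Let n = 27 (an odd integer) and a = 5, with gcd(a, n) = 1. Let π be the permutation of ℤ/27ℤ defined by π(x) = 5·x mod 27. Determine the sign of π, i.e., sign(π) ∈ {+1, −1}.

-1

Start at x=5: 5 → 25 → 17 → 4 → 20 → 19 → 14 → … (one orbit).
The orbit structure of x ↦ 5x mod 27: 4 orbits of sizes [18, 6, 2, 1].
Σ(ℓ_i−1) = 27−4 = 23; sign = (−1)^23 = -1.
The Jacobi symbol (5|27) = -1 (Zolotarev) agrees.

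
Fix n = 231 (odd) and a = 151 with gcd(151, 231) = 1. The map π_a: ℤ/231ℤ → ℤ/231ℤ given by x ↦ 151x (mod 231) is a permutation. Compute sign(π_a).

Start at x=1: 1 → 151 → 163 → 127 → 4 → 142 → 190 → … (one orbit).
Decompose π into cycles: lengths [30, 30, 30, 30, 30, 30, 10, 10, 10, 3, 3, 3, 3, 3, 3, 1, 1, 1] (18 cycles, including the fixed point 0).
18 cycles on 231: each ℓ→(−1)^(ℓ−1), product (−1)^213 = -1.
Check: (151/231) = -1 by Zolotarev.

-1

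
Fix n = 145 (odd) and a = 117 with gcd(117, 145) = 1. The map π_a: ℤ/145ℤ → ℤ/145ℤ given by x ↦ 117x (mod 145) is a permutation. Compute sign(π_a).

-1

Orbit of 59 under x↦117x: [59, 88, 1, 117]… (length divides ord_145(117)).
The orbit structure of x ↦ 117x mod 145: 58 orbits of sizes [4, 4, 4, 4, 4, 4, 4, 4, 4, 4, 4, 4, 4, 4, 4, 4, 4, 4, 4, 4, 4, 4, 4, 4, 4, 4, 4, 4, 4, 1, 1, 1, 1, 1, 1, 1, 1, 1, 1, 1, 1, 1, 1, 1, 1, 1, 1, 1, 1, 1, 1, 1, 1, 1, 1, 1, 1, 1].
With 58 cycles on 145 points, sign = (−1)^{145−58} = -1.
(117|145)_J = -1 (Zolotarev's lemma cross-check).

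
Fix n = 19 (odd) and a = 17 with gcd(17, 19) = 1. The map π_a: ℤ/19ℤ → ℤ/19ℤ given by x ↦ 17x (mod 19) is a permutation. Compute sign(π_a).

+1

Orbit of 7 under x↦17x: [7, 5, 9, 1, 17, 4, 11]… (length divides ord_19(17)).
π_17 has 3 disjoint cycles with lengths [9, 9, 1] on {0,…,18}.
Σ(ℓ_i−1) = 19−3 = 16; sign = (−1)^16 = +1.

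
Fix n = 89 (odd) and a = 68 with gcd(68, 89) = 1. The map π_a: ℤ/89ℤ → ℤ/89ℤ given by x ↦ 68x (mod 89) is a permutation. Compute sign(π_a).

+1

Start at x=45: 45 → 34 → 87 → 42 → 8 → 10 → 57 → … (one orbit).
Decompose π into cycles: lengths [44, 44, 1] (3 cycles, including the fixed point 0).
3 cycles on 89: each ℓ→(−1)^(ℓ−1), product (−1)^86 = +1.
Via Zolotarev, sign(π_{68}) = (68|89) = +1.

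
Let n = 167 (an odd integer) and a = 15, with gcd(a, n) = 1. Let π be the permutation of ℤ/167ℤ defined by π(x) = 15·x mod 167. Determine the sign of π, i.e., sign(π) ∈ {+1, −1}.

Orbit of 25 under x↦15x: [25, 41, 114, 40, 99, 149, 64]… (length divides ord_167(15)).
Cycle type of π: 166 + 1; total 2 cycles.
n − c = 167 − 2 = 165; sign = (−1)^165 = -1.
(15|167)_J = -1 (Zolotarev's lemma cross-check).

-1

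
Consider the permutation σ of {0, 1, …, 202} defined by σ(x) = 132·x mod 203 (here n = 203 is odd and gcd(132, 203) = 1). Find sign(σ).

-1

Orbit of 111 under x↦132x: [111, 36, 83, 197, 20, 1, 132]… (length divides ord_203(132)).
The orbit structure of x ↦ 132x mod 203: 20 orbits of sizes [14, 14, 14, 14, 14, 14, 14, 14, 14, 14, 14, 14, 7, 7, 7, 7, 2, 2, 2, 1].
Σ(ℓ_i−1) = 203−20 = 183; sign = (−1)^183 = -1.
Zolotarev: (132|203) = -1, matching the cycle-count sign.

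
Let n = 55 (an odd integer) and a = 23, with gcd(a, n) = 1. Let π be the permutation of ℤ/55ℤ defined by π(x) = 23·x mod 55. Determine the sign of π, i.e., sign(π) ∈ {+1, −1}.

-1

Start at x=23: 23 → 34 → 12 → 1 → 23 (one orbit).
The orbit structure of x ↦ 23x mod 55: 22 orbits of sizes [4, 4, 4, 4, 4, 4, 4, 4, 4, 4, 4, 1, 1, 1, 1, 1, 1, 1, 1, 1, 1, 1].
22 cycles on 55: each ℓ→(−1)^(ℓ−1), product (−1)^33 = -1.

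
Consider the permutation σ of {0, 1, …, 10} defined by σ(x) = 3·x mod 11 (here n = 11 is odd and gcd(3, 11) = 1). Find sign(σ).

Start at x=4: 4 → 1 → 3 → 9 → 5 → 4 (one orbit).
Cycle lengths of π_3 on ℤ/11ℤ: [5, 5, 1]; 3 cycles in total.
With 3 cycles on 11 points, sign = (−1)^{11−3} = +1.
Zolotarev: (3|11) = +1, matching the cycle-count sign.

+1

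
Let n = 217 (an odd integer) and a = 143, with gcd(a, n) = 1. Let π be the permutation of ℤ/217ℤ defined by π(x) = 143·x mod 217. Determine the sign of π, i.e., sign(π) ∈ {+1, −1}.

Trace 72: π^k(72) = [72, 97, 200, 173, 1, 143, 51] for k=0..6.
Decompose π into cycles: lengths [30, 30, 30, 30, 30, 30, 15, 15, 6, 1] (10 cycles, including the fixed point 0).
n − c = 217 − 10 = 207; sign = (−1)^207 = -1.

-1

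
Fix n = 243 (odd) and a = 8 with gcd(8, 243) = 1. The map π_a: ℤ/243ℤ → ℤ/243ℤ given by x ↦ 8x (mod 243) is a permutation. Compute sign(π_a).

-1

Orbit of 181 under x↦8x: [181, 233, 163, 89, 226, 107, 127]… (length divides ord_243(8)).
14 cycles of lengths [54, 54, 54, 18, 18, 18, 6, 6, 6, 2, 2, 2, 2, 1].
With 14 cycles on 243 points, sign = (−1)^{243−14} = -1.
(8|243)_J = -1 (Zolotarev's lemma cross-check).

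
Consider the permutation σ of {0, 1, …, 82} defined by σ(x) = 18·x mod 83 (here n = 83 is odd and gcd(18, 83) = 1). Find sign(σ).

Start at x=40: 40 → 56 → 12 → 50 → 70 → 15 → 21 → … (one orbit).
2 cycles of lengths [82, 1].
Σ(ℓ_i−1) = 83−2 = 81; sign = (−1)^81 = -1.
(18|83)_J = -1 (Zolotarev's lemma cross-check).

-1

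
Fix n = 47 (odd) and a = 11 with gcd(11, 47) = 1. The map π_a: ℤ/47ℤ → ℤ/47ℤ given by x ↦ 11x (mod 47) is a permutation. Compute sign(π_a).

-1

Orbit of 45 under x↦11x: [45, 25, 40, 17, 46, 36, 20]… (length divides ord_47(11)).
Cycle type of π: 46 + 1; total 2 cycles.
2 cycles on 47: each ℓ→(−1)^(ℓ−1), product (−1)^45 = -1.
Zolotarev: (11|47) = -1, matching the cycle-count sign.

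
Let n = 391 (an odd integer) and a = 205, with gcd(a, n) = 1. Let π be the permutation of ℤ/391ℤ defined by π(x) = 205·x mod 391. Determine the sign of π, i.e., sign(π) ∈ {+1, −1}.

Start at x=103: 103 → 1 → 205 → 188 → 222 → 154 → 290 → … (one orbit).
π_205 has 34 disjoint cycles with lengths [22, 22, 22, 22, 22, 22, 22, 22, 22, 22, 22, 22, 22, 22, 22, 22, 22, 1, 1, 1, 1, 1, 1, 1, 1, 1, 1, 1, 1, 1, 1, 1, 1, 1] on {0,…,390}.
sign(π) = (−1)^{n − #cycles} = (−1)^{391−34} = (−1)^357 = -1.

-1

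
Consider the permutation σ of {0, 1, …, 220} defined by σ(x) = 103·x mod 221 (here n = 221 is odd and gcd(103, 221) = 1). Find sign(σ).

Start at x=1: 1 → 103 → 1 (one orbit).
π_103 has 119 disjoint cycles with lengths [2, 2, 2, 2, 2, 2, 2, 2, 2, 2, 2, 2, 2, 2, 2, 2, 2, 2, 2, 2, 2, 2, 2, 2, 2, 2, 2, 2, 2, 2, 2, 2, 2, 2, 2, 2, 2, 2, 2, 2, 2, 2, 2, 2, 2, 2, 2, 2, 2, 2, 2, 2, 2, 2, 2, 2, 2, 2, 2, 2, 2, 2, 2, 2, 2, 2, 2, 2, 2, 2, 2, 2, 2, 2, 2, 2, 2, 2, 2, 2, 2, 2, 2, 2, 2, 2, 2, 2, 2, 2, 2, 2, 2, 2, 2, 2, 2, 2, 2, 2, 2, 2, 1, 1, 1, 1, 1, 1, 1, 1, 1, 1, 1, 1, 1, 1, 1, 1, 1] on {0,…,220}.
sign(π) = (−1)^{n − #cycles} = (−1)^{221−119} = (−1)^102 = +1.

+1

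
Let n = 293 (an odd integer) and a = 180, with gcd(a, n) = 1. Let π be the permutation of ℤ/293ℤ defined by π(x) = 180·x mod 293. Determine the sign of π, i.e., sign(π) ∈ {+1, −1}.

Start at x=146: 146 → 203 → 208 → 229 → 200 → 254 → 12 → … (one orbit).
π_180 has 2 disjoint cycles with lengths [292, 1] on {0,…,292}.
With 2 cycles on 293 points, sign = (−1)^{293−2} = -1.

-1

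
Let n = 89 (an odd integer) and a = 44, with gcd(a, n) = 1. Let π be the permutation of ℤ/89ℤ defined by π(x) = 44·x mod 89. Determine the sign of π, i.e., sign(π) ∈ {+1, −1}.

Trace 88: π^k(88) = [88, 45, 22, 78, 50, 64, 57] for k=0..6.
π_44 has 5 disjoint cycles with lengths [22, 22, 22, 22, 1] on {0,…,88}.
sign(π) = (−1)^{n − #cycles} = (−1)^{89−5} = (−1)^84 = +1.
The Jacobi symbol (44|89) = +1 (Zolotarev) agrees.

+1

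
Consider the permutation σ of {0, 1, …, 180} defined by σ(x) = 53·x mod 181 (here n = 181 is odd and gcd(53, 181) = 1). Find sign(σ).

Orbit of 134 under x↦53x: [134, 43, 107, 60, 103, 29, 89]… (length divides ord_181(53)).
Cycle lengths of π_53 on ℤ/181ℤ: [180, 1]; 2 cycles in total.
n − c = 181 − 2 = 179; sign = (−1)^179 = -1.
Via Zolotarev, sign(π_{53}) = (53|181) = -1.

-1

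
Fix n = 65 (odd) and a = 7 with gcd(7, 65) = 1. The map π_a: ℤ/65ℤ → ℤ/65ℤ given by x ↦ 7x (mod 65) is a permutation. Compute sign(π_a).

+1

Start at x=28: 28 → 1 → 7 → 49 → 18 → 61 → 37 → … (one orbit).
Decompose π into cycles: lengths [12, 12, 12, 12, 12, 4, 1] (7 cycles, including the fixed point 0).
n − c = 65 − 7 = 58; sign = (−1)^58 = +1.
(7|65)_J = +1 (Zolotarev's lemma cross-check).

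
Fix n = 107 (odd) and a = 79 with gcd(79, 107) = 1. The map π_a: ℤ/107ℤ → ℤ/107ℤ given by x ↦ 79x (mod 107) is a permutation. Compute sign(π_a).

Orbit of 99 under x↦79x: [99, 10, 41, 29, 44, 52, 42]… (length divides ord_107(79)).
Cycle lengths of π_79 on ℤ/107ℤ: [53, 53, 1]; 3 cycles in total.
Σ(ℓ_i−1) = 107−3 = 104; sign = (−1)^104 = +1.

+1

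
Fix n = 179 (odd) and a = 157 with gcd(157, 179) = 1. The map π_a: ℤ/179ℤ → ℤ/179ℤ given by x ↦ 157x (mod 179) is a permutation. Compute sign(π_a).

Trace 128: π^k(128) = [128, 48, 18, 141, 120, 45, 84] for k=0..6.
2 cycles of lengths [178, 1].
2 cycles on 179: each ℓ→(−1)^(ℓ−1), product (−1)^177 = -1.
Via Zolotarev, sign(π_{157}) = (157|179) = -1.

-1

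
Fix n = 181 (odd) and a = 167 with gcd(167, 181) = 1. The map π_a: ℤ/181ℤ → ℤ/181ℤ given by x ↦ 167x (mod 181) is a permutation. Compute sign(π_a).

Orbit of 79 under x↦167x: [79, 161, 99, 62, 37, 25, 12]… (length divides ord_181(167)).
π_167 has 3 disjoint cycles with lengths [90, 90, 1] on {0,…,180}.
Σ(ℓ_i−1) = 181−3 = 178; sign = (−1)^178 = +1.
The Jacobi symbol (167|181) = +1 (Zolotarev) agrees.

+1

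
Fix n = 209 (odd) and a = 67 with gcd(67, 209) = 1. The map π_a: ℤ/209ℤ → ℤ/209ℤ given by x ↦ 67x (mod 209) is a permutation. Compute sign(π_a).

-1

Orbit of 111 under x↦67x: [111, 122, 23, 78, 1, 67, 100]… (length divides ord_209(67)).
22 cycles of lengths [18, 18, 18, 18, 18, 18, 18, 18, 18, 18, 18, 1, 1, 1, 1, 1, 1, 1, 1, 1, 1, 1].
22 cycles on 209: each ℓ→(−1)^(ℓ−1), product (−1)^187 = -1.
The Jacobi symbol (67|209) = -1 (Zolotarev) agrees.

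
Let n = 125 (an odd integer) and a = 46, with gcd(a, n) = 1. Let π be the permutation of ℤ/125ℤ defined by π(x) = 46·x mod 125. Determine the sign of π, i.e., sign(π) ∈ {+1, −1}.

Trace 61: π^k(61) = [61, 56, 76, 121, 66, 36, 31] for k=0..6.
13 cycles of lengths [25, 25, 25, 25, 5, 5, 5, 5, 1, 1, 1, 1, 1].
n − c = 125 − 13 = 112; sign = (−1)^112 = +1.

+1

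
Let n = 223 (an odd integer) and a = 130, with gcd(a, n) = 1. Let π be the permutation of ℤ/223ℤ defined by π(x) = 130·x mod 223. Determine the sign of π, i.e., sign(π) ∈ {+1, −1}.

+1

Orbit of 72 under x↦130x: [72, 217, 112, 65, 199, 2, 37]… (length divides ord_223(130)).
π_130 has 3 disjoint cycles with lengths [111, 111, 1] on {0,…,222}.
223 − 3 = 220 transpositions; sign(π) = (−1)^220 = +1.
Via Zolotarev, sign(π_{130}) = (130|223) = +1.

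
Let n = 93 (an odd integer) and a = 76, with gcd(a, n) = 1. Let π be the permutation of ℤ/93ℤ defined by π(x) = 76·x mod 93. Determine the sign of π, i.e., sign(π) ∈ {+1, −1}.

Start at x=7: 7 → 67 → 70 → 19 → 49 → 4 → 25 → … (one orbit).
Decompose π into cycles: lengths [15, 15, 15, 15, 15, 15, 1, 1, 1] (9 cycles, including the fixed point 0).
n − c = 93 − 9 = 84; sign = (−1)^84 = +1.

+1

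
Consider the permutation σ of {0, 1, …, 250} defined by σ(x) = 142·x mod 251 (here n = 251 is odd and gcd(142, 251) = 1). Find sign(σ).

+1

Start at x=249: 249 → 218 → 83 → 240 → 195 → 80 → 65 → … (one orbit).
3 cycles of lengths [125, 125, 1].
With 3 cycles on 251 points, sign = (−1)^{251−3} = +1.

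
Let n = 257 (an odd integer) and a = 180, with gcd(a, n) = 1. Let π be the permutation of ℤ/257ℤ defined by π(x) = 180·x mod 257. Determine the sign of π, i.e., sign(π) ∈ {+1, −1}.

-1

Trace 95: π^k(95) = [95, 138, 168, 171, 197, 251, 205] for k=0..6.
π_180 has 2 disjoint cycles with lengths [256, 1] on {0,…,256}.
257 − 2 = 255 transpositions; sign(π) = (−1)^255 = -1.
The Jacobi symbol (180|257) = -1 (Zolotarev) agrees.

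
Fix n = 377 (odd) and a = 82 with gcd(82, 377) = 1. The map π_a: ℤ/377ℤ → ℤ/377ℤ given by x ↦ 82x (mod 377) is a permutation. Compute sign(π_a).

+1

Orbit of 16 under x↦82x: [16, 181, 139, 88, 53, 199, 107]… (length divides ord_377(82)).
Cycle lengths of π_82 on ℤ/377ℤ: [42, 42, 42, 42, 42, 42, 42, 42, 7, 7, 7, 7, 6, 6, 1]; 15 cycles in total.
377 − 15 = 362 transpositions; sign(π) = (−1)^362 = +1.
Via Zolotarev, sign(π_{82}) = (82|377) = +1.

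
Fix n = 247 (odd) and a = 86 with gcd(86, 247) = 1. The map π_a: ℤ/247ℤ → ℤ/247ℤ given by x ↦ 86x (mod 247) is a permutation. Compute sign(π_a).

Start at x=233: 233 → 31 → 196 → 60 → 220 → 148 → 131 → … (one orbit).
The orbit structure of x ↦ 86x mod 247: 11 orbits of sizes [36, 36, 36, 36, 36, 36, 18, 4, 4, 4, 1].
247 − 11 = 236 transpositions; sign(π) = (−1)^236 = +1.
(86|247)_J = +1 (Zolotarev's lemma cross-check).

+1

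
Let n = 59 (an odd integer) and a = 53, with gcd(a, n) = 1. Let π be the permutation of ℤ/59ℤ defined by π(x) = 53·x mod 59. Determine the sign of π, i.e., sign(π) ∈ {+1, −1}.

+1

Trace 20: π^k(20) = [20, 57, 12, 46, 19, 4, 35] for k=0..6.
Cycle type of π: 29×2 + 1; total 3 cycles.
3 cycles on 59: each ℓ→(−1)^(ℓ−1), product (−1)^56 = +1.
The Jacobi symbol (53|59) = +1 (Zolotarev) agrees.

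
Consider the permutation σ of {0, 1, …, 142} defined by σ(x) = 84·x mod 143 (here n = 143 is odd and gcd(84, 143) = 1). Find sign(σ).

+1

Start at x=7: 7 → 16 → 57 → 69 → 76 → 92 → 6 → … (one orbit).
π_84 has 5 disjoint cycles with lengths [60, 60, 12, 10, 1] on {0,…,142}.
5 cycles on 143: each ℓ→(−1)^(ℓ−1), product (−1)^138 = +1.
Check: (84/143) = +1 by Zolotarev.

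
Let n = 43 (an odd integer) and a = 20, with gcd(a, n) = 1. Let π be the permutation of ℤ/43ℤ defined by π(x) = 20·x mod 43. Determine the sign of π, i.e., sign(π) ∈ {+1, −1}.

-1

Start at x=19: 19 → 36 → 32 → 38 → 29 → 21 → 33 → … (one orbit).
π_20 has 2 disjoint cycles with lengths [42, 1] on {0,…,42}.
Σ(ℓ_i−1) = 43−2 = 41; sign = (−1)^41 = -1.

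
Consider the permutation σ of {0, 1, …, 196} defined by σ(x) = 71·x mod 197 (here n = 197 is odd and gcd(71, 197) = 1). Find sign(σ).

Trace 46: π^k(46) = [46, 114, 17, 25, 2, 142, 35] for k=0..6.
2 cycles of lengths [196, 1].
n − c = 197 − 2 = 195; sign = (−1)^195 = -1.
The Jacobi symbol (71|197) = -1 (Zolotarev) agrees.

-1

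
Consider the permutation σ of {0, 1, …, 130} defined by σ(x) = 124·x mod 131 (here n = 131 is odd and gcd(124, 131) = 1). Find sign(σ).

Start at x=66: 66 → 62 → 90 → 25 → 87 → 46 → 71 → … (one orbit).
Cycle type of π: 130 + 1; total 2 cycles.
n − c = 131 − 2 = 129; sign = (−1)^129 = -1.

-1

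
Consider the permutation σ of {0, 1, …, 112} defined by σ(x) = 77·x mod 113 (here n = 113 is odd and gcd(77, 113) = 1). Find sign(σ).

Orbit of 106 under x↦77x: [106, 26, 81, 22, 112, 36, 60]… (length divides ord_113(77)).
π_77 has 3 disjoint cycles with lengths [56, 56, 1] on {0,…,112}.
With 3 cycles on 113 points, sign = (−1)^{113−3} = +1.
Via Zolotarev, sign(π_{77}) = (77|113) = +1.

+1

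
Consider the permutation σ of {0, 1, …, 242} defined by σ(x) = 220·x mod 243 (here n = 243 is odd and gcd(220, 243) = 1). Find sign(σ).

+1

Start at x=109: 109 → 166 → 70 → 91 → 94 → 25 → 154 → … (one orbit).
Cycle type of π: 81×2 + 27×2 + 9×2 + 3×2 + 1×3; total 11 cycles.
11 cycles on 243: each ℓ→(−1)^(ℓ−1), product (−1)^232 = +1.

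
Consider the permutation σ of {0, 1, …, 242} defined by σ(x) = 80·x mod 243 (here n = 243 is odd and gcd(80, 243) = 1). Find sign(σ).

Orbit of 242 under x↦80x: [242, 163, 161, 1, 80, 82]… (length divides ord_243(80)).
The orbit structure of x ↦ 80x mod 243: 68 orbits of sizes [6, 6, 6, 6, 6, 6, 6, 6, 6, 6, 6, 6, 6, 6, 6, 6, 6, 6, 6, 6, 6, 6, 6, 6, 6, 6, 6, 2, 2, 2, 2, 2, 2, 2, 2, 2, 2, 2, 2, 2, 2, 2, 2, 2, 2, 2, 2, 2, 2, 2, 2, 2, 2, 2, 2, 2, 2, 2, 2, 2, 2, 2, 2, 2, 2, 2, 2, 1].
sign(π) = (−1)^{n − #cycles} = (−1)^{243−68} = (−1)^175 = -1.
Via Zolotarev, sign(π_{80}) = (80|243) = -1.

-1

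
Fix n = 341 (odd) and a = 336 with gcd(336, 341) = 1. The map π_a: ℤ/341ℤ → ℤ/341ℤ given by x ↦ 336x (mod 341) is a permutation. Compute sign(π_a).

+1

Start at x=150: 150 → 273 → 340 → 5 → 316 → 125 → 57 → … (one orbit).
Decompose π into cycles: lengths [30, 30, 30, 30, 30, 30, 30, 30, 30, 30, 10, 6, 6, 6, 6, 6, 1] (17 cycles, including the fixed point 0).
17 cycles on 341: each ℓ→(−1)^(ℓ−1), product (−1)^324 = +1.
The Jacobi symbol (336|341) = +1 (Zolotarev) agrees.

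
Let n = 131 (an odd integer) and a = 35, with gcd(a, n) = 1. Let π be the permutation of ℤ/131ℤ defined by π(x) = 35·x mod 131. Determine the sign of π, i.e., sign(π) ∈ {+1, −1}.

Orbit of 113 under x↦35x: [113, 25, 89, 102, 33, 107, 77]… (length divides ord_131(35)).
3 cycles of lengths [65, 65, 1].
With 3 cycles on 131 points, sign = (−1)^{131−3} = +1.
The Jacobi symbol (35|131) = +1 (Zolotarev) agrees.

+1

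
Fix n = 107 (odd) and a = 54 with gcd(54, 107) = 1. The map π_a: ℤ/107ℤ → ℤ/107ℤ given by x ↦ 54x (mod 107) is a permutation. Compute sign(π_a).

-1

Start at x=70: 70 → 35 → 71 → 89 → 98 → 49 → 78 → … (one orbit).
Cycle type of π: 106 + 1; total 2 cycles.
n − c = 107 − 2 = 105; sign = (−1)^105 = -1.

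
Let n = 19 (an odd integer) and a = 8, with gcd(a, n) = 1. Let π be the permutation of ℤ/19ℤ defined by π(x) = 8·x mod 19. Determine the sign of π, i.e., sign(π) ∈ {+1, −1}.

-1

Orbit of 8 under x↦8x: [8, 7, 18, 11, 12, 1]… (length divides ord_19(8)).
Cycle type of π: 6×3 + 1; total 4 cycles.
n − c = 19 − 4 = 15; sign = (−1)^15 = -1.
The Jacobi symbol (8|19) = -1 (Zolotarev) agrees.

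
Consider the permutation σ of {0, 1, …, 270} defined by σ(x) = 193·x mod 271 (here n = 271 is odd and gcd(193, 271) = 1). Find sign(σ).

-1

Orbit of 91 under x↦193x: [91, 219, 262, 160, 257, 8, 189]… (length divides ord_271(193)).
The orbit structure of x ↦ 193x mod 271: 2 orbits of sizes [270, 1].
2 cycles on 271: each ℓ→(−1)^(ℓ−1), product (−1)^269 = -1.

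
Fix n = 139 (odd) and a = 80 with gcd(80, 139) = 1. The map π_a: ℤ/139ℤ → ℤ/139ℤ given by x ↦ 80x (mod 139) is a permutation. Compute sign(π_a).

+1

Orbit of 1 under x↦80x: [1, 80, 6, 63, 36, 100, 77]… (length divides ord_139(80)).
The orbit structure of x ↦ 80x mod 139: 7 orbits of sizes [23, 23, 23, 23, 23, 23, 1].
Σ(ℓ_i−1) = 139−7 = 132; sign = (−1)^132 = +1.
The Jacobi symbol (80|139) = +1 (Zolotarev) agrees.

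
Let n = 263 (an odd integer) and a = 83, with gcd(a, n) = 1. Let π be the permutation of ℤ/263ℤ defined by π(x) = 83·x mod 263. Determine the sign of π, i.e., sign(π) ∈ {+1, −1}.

+1

Trace 34: π^k(34) = [34, 192, 156, 61, 66, 218, 210] for k=0..6.
Cycle type of π: 131×2 + 1; total 3 cycles.
263 − 3 = 260 transpositions; sign(π) = (−1)^260 = +1.
Zolotarev: (83|263) = +1, matching the cycle-count sign.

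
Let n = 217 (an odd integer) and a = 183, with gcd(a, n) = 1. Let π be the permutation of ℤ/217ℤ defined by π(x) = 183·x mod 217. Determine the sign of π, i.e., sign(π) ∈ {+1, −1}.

+1

Trace 64: π^k(64) = [64, 211, 204, 8, 162, 134, 1] for k=0..6.
π_183 has 21 disjoint cycles with lengths [15, 15, 15, 15, 15, 15, 15, 15, 15, 15, 15, 15, 15, 15, 1, 1, 1, 1, 1, 1, 1] on {0,…,216}.
Σ(ℓ_i−1) = 217−21 = 196; sign = (−1)^196 = +1.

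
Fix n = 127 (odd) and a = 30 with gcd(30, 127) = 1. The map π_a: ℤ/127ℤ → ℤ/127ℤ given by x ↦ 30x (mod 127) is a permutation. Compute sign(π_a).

+1

Start at x=82: 82 → 47 → 13 → 9 → 16 → 99 → 49 → … (one orbit).
Decompose π into cycles: lengths [63, 63, 1] (3 cycles, including the fixed point 0).
With 3 cycles on 127 points, sign = (−1)^{127−3} = +1.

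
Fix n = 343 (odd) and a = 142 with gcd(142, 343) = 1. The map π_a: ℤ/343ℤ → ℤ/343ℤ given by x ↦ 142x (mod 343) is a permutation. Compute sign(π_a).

+1

Trace 36: π^k(36) = [36, 310, 116, 8, 107, 102, 78] for k=0..6.
The orbit structure of x ↦ 142x mod 343: 7 orbits of sizes [147, 147, 21, 21, 3, 3, 1].
7 cycles on 343: each ℓ→(−1)^(ℓ−1), product (−1)^336 = +1.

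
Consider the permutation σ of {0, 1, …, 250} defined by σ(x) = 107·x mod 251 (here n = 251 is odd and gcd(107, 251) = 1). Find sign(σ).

-1

Start at x=50: 50 → 79 → 170 → 118 → 76 → 100 → 158 → … (one orbit).
π_107 has 2 disjoint cycles with lengths [250, 1] on {0,…,250}.
251 − 2 = 249 transpositions; sign(π) = (−1)^249 = -1.
(107|251)_J = -1 (Zolotarev's lemma cross-check).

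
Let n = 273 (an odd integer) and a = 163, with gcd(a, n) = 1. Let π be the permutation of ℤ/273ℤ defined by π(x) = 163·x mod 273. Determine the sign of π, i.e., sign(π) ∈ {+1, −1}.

-1

Trace 88: π^k(88) = [88, 148, 100, 193, 64, 58, 172] for k=0..6.
The orbit structure of x ↦ 163x mod 273: 30 orbits of sizes [12, 12, 12, 12, 12, 12, 12, 12, 12, 12, 12, 12, 12, 12, 12, 12, 12, 12, 12, 12, 12, 3, 3, 3, 3, 3, 3, 1, 1, 1].
30 cycles on 273: each ℓ→(−1)^(ℓ−1), product (−1)^243 = -1.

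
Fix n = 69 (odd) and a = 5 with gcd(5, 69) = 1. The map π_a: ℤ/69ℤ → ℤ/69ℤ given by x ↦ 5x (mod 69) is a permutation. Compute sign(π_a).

Orbit of 11 under x↦5x: [11, 55, 68, 64, 44, 13, 65]… (length divides ord_69(5)).
Cycle lengths of π_5 on ℤ/69ℤ: [22, 22, 22, 2, 1]; 5 cycles in total.
n − c = 69 − 5 = 64; sign = (−1)^64 = +1.

+1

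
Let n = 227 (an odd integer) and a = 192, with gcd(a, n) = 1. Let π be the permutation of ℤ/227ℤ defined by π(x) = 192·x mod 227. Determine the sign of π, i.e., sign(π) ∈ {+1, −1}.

+1

Trace 167: π^k(167) = [167, 57, 48, 136, 7, 209, 176] for k=0..6.
The orbit structure of x ↦ 192x mod 227: 3 orbits of sizes [113, 113, 1].
Σ(ℓ_i−1) = 227−3 = 224; sign = (−1)^224 = +1.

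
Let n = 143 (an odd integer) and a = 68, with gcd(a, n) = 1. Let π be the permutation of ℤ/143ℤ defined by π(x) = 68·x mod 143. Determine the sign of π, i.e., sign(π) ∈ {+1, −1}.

-1

Orbit of 68 under x↦68x: [68, 48, 118, 16, 87, 53, 29]… (length divides ord_143(68)).
Cycle lengths of π_68 on ℤ/143ℤ: [30, 30, 30, 30, 10, 3, 3, 3, 3, 1]; 10 cycles in total.
143 − 10 = 133 transpositions; sign(π) = (−1)^133 = -1.
Via Zolotarev, sign(π_{68}) = (68|143) = -1.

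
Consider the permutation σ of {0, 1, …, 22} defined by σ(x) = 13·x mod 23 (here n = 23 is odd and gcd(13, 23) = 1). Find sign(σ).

+1

Start at x=1: 1 → 13 → 8 → 12 → 18 → 4 → 6 → … (one orbit).
Cycle type of π: 11×2 + 1; total 3 cycles.
Σ(ℓ_i−1) = 23−3 = 20; sign = (−1)^20 = +1.
Check: (13/23) = +1 by Zolotarev.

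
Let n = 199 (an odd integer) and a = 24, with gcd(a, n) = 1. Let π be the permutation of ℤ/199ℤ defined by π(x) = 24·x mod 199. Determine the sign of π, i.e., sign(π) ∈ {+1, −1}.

-1

Orbit of 37 under x↦24x: [37, 92, 19, 58, 198, 175, 21]… (length divides ord_199(24)).
Decompose π into cycles: lengths [18, 18, 18, 18, 18, 18, 18, 18, 18, 18, 18, 1] (12 cycles, including the fixed point 0).
With 12 cycles on 199 points, sign = (−1)^{199−12} = -1.
Check: (24/199) = -1 by Zolotarev.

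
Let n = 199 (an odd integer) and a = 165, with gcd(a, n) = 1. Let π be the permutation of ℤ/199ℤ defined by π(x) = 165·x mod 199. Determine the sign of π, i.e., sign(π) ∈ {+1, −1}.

Start at x=1: 1 → 165 → 161 → 98 → 51 → 57 → 52 → … (one orbit).
π_165 has 3 disjoint cycles with lengths [99, 99, 1] on {0,…,198}.
Σ(ℓ_i−1) = 199−3 = 196; sign = (−1)^196 = +1.

+1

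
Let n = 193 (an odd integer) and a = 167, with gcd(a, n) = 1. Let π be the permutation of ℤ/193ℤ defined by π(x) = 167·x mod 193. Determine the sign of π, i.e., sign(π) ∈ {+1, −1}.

Trace 75: π^k(75) = [75, 173, 134, 183, 67, 188, 130] for k=0..6.
π_167 has 2 disjoint cycles with lengths [192, 1] on {0,…,192}.
Σ(ℓ_i−1) = 193−2 = 191; sign = (−1)^191 = -1.

-1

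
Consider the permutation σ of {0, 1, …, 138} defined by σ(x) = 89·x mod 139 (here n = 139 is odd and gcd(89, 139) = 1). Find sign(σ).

+1

Start at x=4: 4 → 78 → 131 → 122 → 16 → 34 → 107 → … (one orbit).
The orbit structure of x ↦ 89x mod 139: 3 orbits of sizes [69, 69, 1].
With 3 cycles on 139 points, sign = (−1)^{139−3} = +1.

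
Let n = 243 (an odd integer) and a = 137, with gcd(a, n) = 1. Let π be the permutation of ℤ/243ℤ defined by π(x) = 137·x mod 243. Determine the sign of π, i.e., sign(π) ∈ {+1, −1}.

Trace 47: π^k(47) = [47, 121, 53, 214, 158, 19, 173] for k=0..6.
Cycle type of π: 162 + 54 + 18 + 6 + 2 + 1; total 6 cycles.
sign(π) = (−1)^{n − #cycles} = (−1)^{243−6} = (−1)^237 = -1.
Check: (137/243) = -1 by Zolotarev.

-1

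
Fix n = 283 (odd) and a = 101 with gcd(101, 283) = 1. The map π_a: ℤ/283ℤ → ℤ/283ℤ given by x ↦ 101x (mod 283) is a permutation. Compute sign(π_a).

+1

Orbit of 218 under x↦101x: [218, 227, 4, 121, 52, 158, 110]… (length divides ord_283(101)).
π_101 has 3 disjoint cycles with lengths [141, 141, 1] on {0,…,282}.
n − c = 283 − 3 = 280; sign = (−1)^280 = +1.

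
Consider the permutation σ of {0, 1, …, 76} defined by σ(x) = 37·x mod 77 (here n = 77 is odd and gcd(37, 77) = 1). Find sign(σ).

+1

Start at x=58: 58 → 67 → 15 → 16 → 53 → 36 → 23 → … (one orbit).
Decompose π into cycles: lengths [15, 15, 15, 15, 5, 5, 3, 3, 1] (9 cycles, including the fixed point 0).
sign(π) = (−1)^{n − #cycles} = (−1)^{77−9} = (−1)^68 = +1.
Via Zolotarev, sign(π_{37}) = (37|77) = +1.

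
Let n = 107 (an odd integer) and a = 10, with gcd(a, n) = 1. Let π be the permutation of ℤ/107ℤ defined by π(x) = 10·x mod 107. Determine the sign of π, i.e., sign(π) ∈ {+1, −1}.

Trace 3: π^k(3) = [3, 30, 86, 4, 40, 79, 41] for k=0..6.
Cycle type of π: 53×2 + 1; total 3 cycles.
107 − 3 = 104 transpositions; sign(π) = (−1)^104 = +1.
(10|107)_J = +1 (Zolotarev's lemma cross-check).

+1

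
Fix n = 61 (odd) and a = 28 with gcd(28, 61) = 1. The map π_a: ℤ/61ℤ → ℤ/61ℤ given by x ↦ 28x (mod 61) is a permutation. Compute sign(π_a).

-1

Orbit of 38 under x↦28x: [38, 27, 24, 1, 28, 52, 53]… (length divides ord_61(28)).
The orbit structure of x ↦ 28x mod 61: 4 orbits of sizes [20, 20, 20, 1].
n − c = 61 − 4 = 57; sign = (−1)^57 = -1.
Via Zolotarev, sign(π_{28}) = (28|61) = -1.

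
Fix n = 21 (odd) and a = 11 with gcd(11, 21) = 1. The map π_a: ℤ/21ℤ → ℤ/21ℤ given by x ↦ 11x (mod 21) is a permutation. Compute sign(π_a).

-1

Orbit of 11 under x↦11x: [11, 16, 8, 4, 2, 1]… (length divides ord_21(11)).
Decompose π into cycles: lengths [6, 6, 3, 3, 2, 1] (6 cycles, including the fixed point 0).
sign(π) = (−1)^{n − #cycles} = (−1)^{21−6} = (−1)^15 = -1.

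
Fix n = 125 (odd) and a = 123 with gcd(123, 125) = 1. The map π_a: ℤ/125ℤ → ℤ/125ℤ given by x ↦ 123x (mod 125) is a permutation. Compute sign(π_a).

-1

Orbit of 114 under x↦123x: [114, 22, 81, 88, 74, 102, 46]… (length divides ord_125(123)).
Cycle type of π: 100 + 20 + 4 + 1; total 4 cycles.
Σ(ℓ_i−1) = 125−4 = 121; sign = (−1)^121 = -1.
Zolotarev: (123|125) = -1, matching the cycle-count sign.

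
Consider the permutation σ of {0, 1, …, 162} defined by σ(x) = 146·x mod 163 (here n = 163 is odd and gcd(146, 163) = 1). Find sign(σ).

Trace 64: π^k(64) = [64, 53, 77, 158, 85, 22, 115] for k=0..6.
The orbit structure of x ↦ 146x mod 163: 7 orbits of sizes [27, 27, 27, 27, 27, 27, 1].
Σ(ℓ_i−1) = 163−7 = 156; sign = (−1)^156 = +1.
Via Zolotarev, sign(π_{146}) = (146|163) = +1.

+1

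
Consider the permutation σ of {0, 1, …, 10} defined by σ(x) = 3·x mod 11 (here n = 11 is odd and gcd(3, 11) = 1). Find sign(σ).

Start at x=4: 4 → 1 → 3 → 9 → 5 → 4 (one orbit).
π_3 has 3 disjoint cycles with lengths [5, 5, 1] on {0,…,10}.
3 cycles on 11: each ℓ→(−1)^(ℓ−1), product (−1)^8 = +1.
(3|11)_J = +1 (Zolotarev's lemma cross-check).

+1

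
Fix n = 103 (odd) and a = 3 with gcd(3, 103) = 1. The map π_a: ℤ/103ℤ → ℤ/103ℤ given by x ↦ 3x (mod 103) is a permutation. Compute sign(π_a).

Start at x=80: 80 → 34 → 102 → 100 → 94 → 76 → 22 → … (one orbit).
Cycle lengths of π_3 on ℤ/103ℤ: [34, 34, 34, 1]; 4 cycles in total.
sign(π) = (−1)^{n − #cycles} = (−1)^{103−4} = (−1)^99 = -1.

-1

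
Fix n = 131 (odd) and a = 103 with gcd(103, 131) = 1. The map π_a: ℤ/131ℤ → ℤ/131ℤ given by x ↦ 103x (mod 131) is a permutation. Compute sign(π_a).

-1

Orbit of 69 under x↦103x: [69, 33, 124, 65, 14, 1, 103]… (length divides ord_131(103)).
Cycle type of π: 130 + 1; total 2 cycles.
n − c = 131 − 2 = 129; sign = (−1)^129 = -1.
The Jacobi symbol (103|131) = -1 (Zolotarev) agrees.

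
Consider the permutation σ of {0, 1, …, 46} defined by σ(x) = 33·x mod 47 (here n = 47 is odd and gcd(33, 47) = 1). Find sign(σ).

-1

Orbit of 10 under x↦33x: [10, 1, 33, 8, 29, 17, 44]… (length divides ord_47(33)).
2 cycles of lengths [46, 1].
sign(π) = (−1)^{n − #cycles} = (−1)^{47−2} = (−1)^45 = -1.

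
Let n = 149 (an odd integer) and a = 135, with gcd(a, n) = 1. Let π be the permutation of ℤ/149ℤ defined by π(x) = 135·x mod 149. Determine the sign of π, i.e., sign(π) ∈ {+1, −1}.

-1

Orbit of 50 under x↦135x: [50, 45, 115, 29, 41, 22, 139]… (length divides ord_149(135)).
Cycle lengths of π_135 on ℤ/149ℤ: [148, 1]; 2 cycles in total.
Σ(ℓ_i−1) = 149−2 = 147; sign = (−1)^147 = -1.
Zolotarev: (135|149) = -1, matching the cycle-count sign.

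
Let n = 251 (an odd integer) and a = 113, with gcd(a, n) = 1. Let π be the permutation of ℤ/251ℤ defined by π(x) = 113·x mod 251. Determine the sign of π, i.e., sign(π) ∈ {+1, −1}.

+1

Trace 149: π^k(149) = [149, 20, 1, 113, 219] for k=0..4.
Cycle type of π: 5×50 + 1; total 51 cycles.
n − c = 251 − 51 = 200; sign = (−1)^200 = +1.
Zolotarev: (113|251) = +1, matching the cycle-count sign.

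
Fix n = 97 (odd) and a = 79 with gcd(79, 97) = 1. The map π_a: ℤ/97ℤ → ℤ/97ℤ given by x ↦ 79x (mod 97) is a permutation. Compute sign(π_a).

+1

Trace 89: π^k(89) = [89, 47, 27, 96, 18, 64, 12] for k=0..6.
The orbit structure of x ↦ 79x mod 97: 7 orbits of sizes [16, 16, 16, 16, 16, 16, 1].
With 7 cycles on 97 points, sign = (−1)^{97−7} = +1.
(79|97)_J = +1 (Zolotarev's lemma cross-check).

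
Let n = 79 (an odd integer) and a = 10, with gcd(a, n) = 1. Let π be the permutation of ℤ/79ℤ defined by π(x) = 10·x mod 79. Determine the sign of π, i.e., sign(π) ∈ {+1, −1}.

+1

Trace 64: π^k(64) = [64, 8, 1, 10, 21, 52, 46] for k=0..6.
π_10 has 7 disjoint cycles with lengths [13, 13, 13, 13, 13, 13, 1] on {0,…,78}.
7 cycles on 79: each ℓ→(−1)^(ℓ−1), product (−1)^72 = +1.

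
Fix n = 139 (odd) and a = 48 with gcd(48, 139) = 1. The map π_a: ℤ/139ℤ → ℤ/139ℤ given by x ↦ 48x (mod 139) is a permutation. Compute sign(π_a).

-1

Start at x=10: 10 → 63 → 105 → 36 → 60 → 100 → 74 → … (one orbit).
Decompose π into cycles: lengths [46, 46, 46, 1] (4 cycles, including the fixed point 0).
With 4 cycles on 139 points, sign = (−1)^{139−4} = -1.
Zolotarev: (48|139) = -1, matching the cycle-count sign.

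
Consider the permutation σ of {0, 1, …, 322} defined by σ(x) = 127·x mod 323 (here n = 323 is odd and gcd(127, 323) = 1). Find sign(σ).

-1

Trace 234: π^k(234) = [234, 2, 254, 281, 157, 236, 256] for k=0..6.
Decompose π into cycles: lengths [72, 72, 72, 72, 18, 8, 8, 1] (8 cycles, including the fixed point 0).
With 8 cycles on 323 points, sign = (−1)^{323−8} = -1.
(127|323)_J = -1 (Zolotarev's lemma cross-check).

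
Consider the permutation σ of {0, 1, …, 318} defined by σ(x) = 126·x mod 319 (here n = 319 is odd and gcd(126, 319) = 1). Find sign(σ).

-1

Orbit of 125 under x↦126x: [125, 119, 1, 126, 245, 246, 53]… (length divides ord_319(126)).
Cycle type of π: 140×2 + 28 + 5×2 + 1; total 6 cycles.
Σ(ℓ_i−1) = 319−6 = 313; sign = (−1)^313 = -1.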